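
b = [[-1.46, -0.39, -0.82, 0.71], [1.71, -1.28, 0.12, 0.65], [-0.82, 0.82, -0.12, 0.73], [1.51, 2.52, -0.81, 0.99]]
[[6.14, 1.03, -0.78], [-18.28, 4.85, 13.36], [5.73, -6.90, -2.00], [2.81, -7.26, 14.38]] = b @ [[-5.35, 1.63, 5.8], [4.72, -4.12, -1.09], [-3.73, -5.59, -5.28], [-4.07, -3.91, 4.13]]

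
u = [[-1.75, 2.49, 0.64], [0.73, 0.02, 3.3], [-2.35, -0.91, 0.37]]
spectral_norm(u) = 3.44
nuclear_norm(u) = 8.98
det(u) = -25.65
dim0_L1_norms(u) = [4.83, 3.42, 4.31]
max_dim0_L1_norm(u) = 4.83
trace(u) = -1.36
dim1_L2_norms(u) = [3.11, 3.38, 2.55]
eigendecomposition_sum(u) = [[(-1.93+0j), (1.26+0j), (-0.81+0j)], [(1.37-0j), -0.89-0.00j, (0.58-0j)], [-0.92+0.00j, (0.6+0j), (-0.39+0j)]] + [[0.09+0.56j, 0.62+0.37j, 0.73-0.63j], [(-0.32+0.75j), (0.46+0.92j), (1.36-0.2j)], [(-0.72-0.18j), (-0.75+0.54j), 0.38+1.18j]] + [[0.09-0.56j, 0.62-0.37j, (0.73+0.63j)], [(-0.32-0.75j), (0.46-0.92j), (1.36+0.2j)], [(-0.72+0.18j), (-0.75-0.54j), (0.38-1.18j)]]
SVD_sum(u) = [[-0.16, 0.48, 1.47], [-0.32, 0.94, 2.88], [-0.03, 0.1, 0.3]] + [[-2.12, 1.14, -0.61], [1.22, -0.65, 0.35], [-1.28, 0.69, -0.37]] + [[0.53, 0.87, -0.23],[-0.16, -0.27, 0.07],[-1.04, -1.70, 0.44]]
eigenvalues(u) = [(-3.21+0j), (0.93+2.67j), (0.93-2.67j)]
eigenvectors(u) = [[-0.76+0.00j, (0.39-0.25j), (0.39+0.25j)], [0.54+0.00j, (0.66+0j), (0.66-0j)], [(-0.36+0j), 0.10+0.59j, (0.1-0.59j)]]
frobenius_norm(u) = 5.25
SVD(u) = [[-0.45, -0.77, 0.45], [-0.89, 0.44, -0.14], [-0.09, -0.46, -0.88]] @ diag([3.438404984722637, 3.228477575027708, 2.3102605282906348]) @ [[0.11, -0.31, -0.95], [0.85, -0.46, 0.25], [0.51, 0.83, -0.22]]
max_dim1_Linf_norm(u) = 3.3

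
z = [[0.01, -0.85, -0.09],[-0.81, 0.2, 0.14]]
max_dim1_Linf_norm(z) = 0.85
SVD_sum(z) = [[0.41, -0.54, -0.12],[-0.39, 0.52, 0.11]] + [[-0.40, -0.31, 0.03], [-0.42, -0.32, 0.03]]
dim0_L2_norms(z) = [0.81, 0.87, 0.17]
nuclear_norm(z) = 1.69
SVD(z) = [[-0.72, 0.69], [0.69, 0.72]] @ diag([0.956058275405657, 0.7296249543624188]) @ [[-0.59, 0.79, 0.17], [-0.79, -0.61, 0.05]]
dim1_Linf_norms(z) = [0.85, 0.81]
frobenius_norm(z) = 1.20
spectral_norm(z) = 0.96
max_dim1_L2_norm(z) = 0.85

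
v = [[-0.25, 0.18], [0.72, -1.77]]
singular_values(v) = [1.93, 0.16]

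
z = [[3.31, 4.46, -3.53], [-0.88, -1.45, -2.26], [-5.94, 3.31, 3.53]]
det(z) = 122.232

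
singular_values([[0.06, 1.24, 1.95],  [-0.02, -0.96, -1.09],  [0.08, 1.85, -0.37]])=[2.88, 1.64, 0.02]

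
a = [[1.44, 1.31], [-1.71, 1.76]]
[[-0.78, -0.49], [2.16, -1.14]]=a @ [[-0.88, 0.13], [0.37, -0.52]]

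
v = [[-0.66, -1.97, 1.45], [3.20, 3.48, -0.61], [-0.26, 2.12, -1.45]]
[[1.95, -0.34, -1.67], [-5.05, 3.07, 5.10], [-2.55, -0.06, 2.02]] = v @ [[0.34,0.52,-0.1],[-1.97,0.53,1.77],[-1.18,0.72,1.21]]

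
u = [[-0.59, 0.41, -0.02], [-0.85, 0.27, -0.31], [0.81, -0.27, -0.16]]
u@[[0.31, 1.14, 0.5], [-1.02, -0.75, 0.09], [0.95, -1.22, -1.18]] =[[-0.62, -0.96, -0.23], [-0.83, -0.79, -0.03], [0.37, 1.32, 0.57]]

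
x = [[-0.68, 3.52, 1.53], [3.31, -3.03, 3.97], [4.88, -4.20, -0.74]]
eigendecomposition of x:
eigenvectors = [[-0.74+0.00j, (-0.46+0.08j), -0.46-0.08j], [-0.61+0.00j, -0.01-0.47j, -0.01+0.47j], [-0.29+0.00j, (0.75+0j), (0.75-0j)]]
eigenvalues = [(2.84+0j), (-3.64+3.12j), (-3.64-3.12j)]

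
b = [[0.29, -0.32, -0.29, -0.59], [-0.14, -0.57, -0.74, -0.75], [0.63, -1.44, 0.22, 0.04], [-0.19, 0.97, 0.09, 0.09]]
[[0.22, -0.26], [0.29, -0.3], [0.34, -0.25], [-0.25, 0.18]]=b @ [[-0.11, -0.0], [-0.26, 0.16], [0.25, -0.18], [-0.41, 0.45]]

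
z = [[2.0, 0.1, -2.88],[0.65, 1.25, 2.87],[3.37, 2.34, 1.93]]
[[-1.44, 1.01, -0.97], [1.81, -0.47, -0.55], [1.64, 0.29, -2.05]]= z @ [[-0.0, 0.22, -0.38],[0.28, -0.03, -0.38],[0.51, -0.2, 0.06]]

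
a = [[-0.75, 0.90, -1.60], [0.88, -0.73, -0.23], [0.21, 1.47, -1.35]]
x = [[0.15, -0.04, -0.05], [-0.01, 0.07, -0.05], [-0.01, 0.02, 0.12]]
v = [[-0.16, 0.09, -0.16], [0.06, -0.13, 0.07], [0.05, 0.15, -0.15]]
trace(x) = 0.34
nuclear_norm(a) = 4.61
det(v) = -0.00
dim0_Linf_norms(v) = [0.16, 0.15, 0.16]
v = x @ a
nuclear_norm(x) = 0.36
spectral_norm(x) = 0.18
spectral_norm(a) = 2.74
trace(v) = -0.44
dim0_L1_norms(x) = [0.17, 0.13, 0.22]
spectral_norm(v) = 0.33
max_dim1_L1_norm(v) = 0.41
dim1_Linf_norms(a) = [1.6, 0.88, 1.47]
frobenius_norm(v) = 0.36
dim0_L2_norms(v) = [0.18, 0.22, 0.23]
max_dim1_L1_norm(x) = 0.24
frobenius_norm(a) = 3.05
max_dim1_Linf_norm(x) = 0.15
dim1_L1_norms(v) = [0.41, 0.26, 0.35]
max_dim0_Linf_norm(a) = 1.6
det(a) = -2.28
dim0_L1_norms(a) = [1.84, 3.1, 3.18]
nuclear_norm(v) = 0.53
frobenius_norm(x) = 0.22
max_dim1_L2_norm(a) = 2.01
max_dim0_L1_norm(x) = 0.22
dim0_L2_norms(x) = [0.15, 0.08, 0.14]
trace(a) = -2.83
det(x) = 0.00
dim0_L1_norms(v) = [0.27, 0.37, 0.38]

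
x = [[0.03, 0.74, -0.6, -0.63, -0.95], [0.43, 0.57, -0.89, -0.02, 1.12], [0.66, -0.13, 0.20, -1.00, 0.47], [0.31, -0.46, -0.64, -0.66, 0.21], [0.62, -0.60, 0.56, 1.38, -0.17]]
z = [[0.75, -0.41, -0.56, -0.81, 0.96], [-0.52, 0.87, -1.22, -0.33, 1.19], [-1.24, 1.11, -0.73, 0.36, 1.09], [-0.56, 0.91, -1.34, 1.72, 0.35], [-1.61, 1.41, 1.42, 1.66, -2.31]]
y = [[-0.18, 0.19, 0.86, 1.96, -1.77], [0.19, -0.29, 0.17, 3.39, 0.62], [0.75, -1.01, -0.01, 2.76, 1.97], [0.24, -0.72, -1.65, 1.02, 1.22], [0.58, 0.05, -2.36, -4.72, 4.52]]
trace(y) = 5.06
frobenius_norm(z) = 5.66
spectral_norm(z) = 4.29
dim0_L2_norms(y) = [1.01, 1.29, 3.01, 6.8, 5.41]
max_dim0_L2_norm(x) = 1.93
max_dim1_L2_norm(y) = 6.97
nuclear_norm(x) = 6.74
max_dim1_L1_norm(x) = 3.33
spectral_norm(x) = 2.24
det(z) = -1.09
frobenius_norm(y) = 9.35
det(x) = -2.82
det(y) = 3.09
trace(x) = -0.03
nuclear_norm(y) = 14.64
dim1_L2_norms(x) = [1.49, 1.6, 1.31, 1.09, 1.73]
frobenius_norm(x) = 3.27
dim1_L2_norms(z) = [1.62, 2.01, 2.15, 2.45, 3.83]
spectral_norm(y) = 7.87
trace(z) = 0.30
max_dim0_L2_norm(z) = 3.0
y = z @ x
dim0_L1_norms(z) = [4.68, 4.71, 5.27, 4.88, 5.9]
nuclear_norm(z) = 9.60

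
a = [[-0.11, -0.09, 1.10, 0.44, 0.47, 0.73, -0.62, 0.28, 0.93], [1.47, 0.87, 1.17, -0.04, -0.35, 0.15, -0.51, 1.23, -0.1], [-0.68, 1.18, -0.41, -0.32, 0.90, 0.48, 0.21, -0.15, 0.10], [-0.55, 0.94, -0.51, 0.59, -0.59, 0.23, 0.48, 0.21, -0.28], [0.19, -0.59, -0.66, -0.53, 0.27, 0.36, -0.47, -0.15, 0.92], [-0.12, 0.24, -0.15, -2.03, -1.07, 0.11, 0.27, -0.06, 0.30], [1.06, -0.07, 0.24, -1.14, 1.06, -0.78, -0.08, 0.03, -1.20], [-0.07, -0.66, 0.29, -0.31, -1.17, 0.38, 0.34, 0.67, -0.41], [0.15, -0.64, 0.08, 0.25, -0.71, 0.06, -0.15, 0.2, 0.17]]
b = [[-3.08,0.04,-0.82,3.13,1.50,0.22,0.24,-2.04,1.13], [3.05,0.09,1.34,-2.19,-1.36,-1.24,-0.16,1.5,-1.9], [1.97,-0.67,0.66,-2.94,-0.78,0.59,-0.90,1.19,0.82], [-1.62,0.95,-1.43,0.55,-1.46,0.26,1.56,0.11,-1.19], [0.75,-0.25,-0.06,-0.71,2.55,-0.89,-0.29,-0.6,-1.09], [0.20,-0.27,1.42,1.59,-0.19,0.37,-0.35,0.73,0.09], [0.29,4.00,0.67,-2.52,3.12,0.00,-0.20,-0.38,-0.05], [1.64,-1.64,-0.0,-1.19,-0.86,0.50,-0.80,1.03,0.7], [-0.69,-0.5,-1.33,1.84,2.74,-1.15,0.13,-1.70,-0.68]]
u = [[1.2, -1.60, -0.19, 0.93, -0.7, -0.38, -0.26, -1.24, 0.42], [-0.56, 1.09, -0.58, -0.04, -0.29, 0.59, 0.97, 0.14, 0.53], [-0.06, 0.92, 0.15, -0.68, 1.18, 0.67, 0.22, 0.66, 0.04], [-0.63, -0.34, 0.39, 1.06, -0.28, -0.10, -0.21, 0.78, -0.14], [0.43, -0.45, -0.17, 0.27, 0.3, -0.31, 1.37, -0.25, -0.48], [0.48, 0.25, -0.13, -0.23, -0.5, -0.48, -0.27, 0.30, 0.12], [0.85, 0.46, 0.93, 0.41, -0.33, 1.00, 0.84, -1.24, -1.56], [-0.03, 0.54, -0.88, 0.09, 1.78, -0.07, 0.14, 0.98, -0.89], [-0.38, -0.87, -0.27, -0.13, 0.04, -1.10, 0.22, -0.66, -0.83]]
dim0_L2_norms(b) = [5.4, 4.52, 3.03, 6.14, 5.6, 2.12, 2.06, 3.58, 3.02]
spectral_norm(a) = 2.90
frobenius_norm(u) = 6.17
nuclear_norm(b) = 27.24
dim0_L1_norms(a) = [4.4, 5.28, 4.61, 5.65, 6.59, 3.28, 3.13, 2.98, 4.41]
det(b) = -0.27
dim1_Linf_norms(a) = [1.1, 1.47, 1.18, 0.94, 0.92, 2.03, 1.2, 1.17, 0.71]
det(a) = -0.01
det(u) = 4.72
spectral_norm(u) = 3.82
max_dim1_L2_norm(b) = 5.73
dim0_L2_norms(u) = [1.85, 2.5, 1.52, 1.66, 2.38, 1.87, 1.96, 2.38, 2.15]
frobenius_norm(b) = 12.59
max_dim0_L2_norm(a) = 2.55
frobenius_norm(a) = 5.75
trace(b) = 1.29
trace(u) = 4.31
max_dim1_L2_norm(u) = 2.78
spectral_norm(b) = 8.94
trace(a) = 2.08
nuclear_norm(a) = 14.29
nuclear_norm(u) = 15.71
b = u @ a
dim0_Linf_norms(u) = [1.2, 1.6, 0.93, 1.06, 1.78, 1.1, 1.37, 1.24, 1.56]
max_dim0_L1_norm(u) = 6.52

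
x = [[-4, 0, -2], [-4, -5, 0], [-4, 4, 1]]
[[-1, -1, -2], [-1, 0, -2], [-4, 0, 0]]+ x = [[-5, -1, -4], [-5, -5, -2], [-8, 4, 1]]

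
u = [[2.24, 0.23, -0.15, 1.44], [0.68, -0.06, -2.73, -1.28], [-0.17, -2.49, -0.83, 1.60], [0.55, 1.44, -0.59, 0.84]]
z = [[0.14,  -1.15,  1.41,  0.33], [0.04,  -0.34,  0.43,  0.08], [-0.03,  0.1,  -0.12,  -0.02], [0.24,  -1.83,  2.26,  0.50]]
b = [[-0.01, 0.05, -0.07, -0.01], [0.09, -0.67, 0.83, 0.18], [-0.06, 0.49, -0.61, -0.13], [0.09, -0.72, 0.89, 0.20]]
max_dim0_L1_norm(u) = 5.16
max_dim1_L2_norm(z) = 2.96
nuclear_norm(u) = 10.31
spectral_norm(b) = 1.78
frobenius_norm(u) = 5.44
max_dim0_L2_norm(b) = 1.36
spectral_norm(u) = 3.21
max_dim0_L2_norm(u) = 2.92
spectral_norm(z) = 3.54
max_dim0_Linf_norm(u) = 2.73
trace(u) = 2.19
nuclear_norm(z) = 3.59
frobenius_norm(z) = 3.54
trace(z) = 0.18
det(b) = -0.00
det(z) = 0.00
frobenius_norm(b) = 1.78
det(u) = -31.35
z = u @ b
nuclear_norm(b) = 1.80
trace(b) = -1.09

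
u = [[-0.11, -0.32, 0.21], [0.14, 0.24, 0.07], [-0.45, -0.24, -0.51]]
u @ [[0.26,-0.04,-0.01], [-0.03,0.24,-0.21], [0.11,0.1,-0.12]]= [[0.0, -0.05, 0.04], [0.04, 0.06, -0.06], [-0.17, -0.09, 0.12]]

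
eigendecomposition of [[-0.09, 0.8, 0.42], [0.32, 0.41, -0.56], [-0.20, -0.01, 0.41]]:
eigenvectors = [[-0.55+0.00j,-0.91+0.00j,-0.91-0.00j], [-0.79+0.00j,0.16-0.02j,0.16+0.02j], [(0.28+0j),-0.39-0.03j,-0.39+0.03j]]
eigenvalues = [(0.83+0j), (-0.05+0.03j), (-0.05-0.03j)]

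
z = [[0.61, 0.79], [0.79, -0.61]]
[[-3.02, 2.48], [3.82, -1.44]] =z@[[1.18,0.38], [-4.73,2.85]]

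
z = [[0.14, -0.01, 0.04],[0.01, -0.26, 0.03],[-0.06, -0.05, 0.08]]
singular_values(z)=[0.27, 0.15, 0.08]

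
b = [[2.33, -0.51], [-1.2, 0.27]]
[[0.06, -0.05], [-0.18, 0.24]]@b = [[0.2, -0.04], [-0.71, 0.16]]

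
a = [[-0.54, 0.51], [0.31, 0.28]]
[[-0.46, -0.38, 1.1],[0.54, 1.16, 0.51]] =a@ [[1.31, 2.26, -0.15], [0.48, 1.65, 2.0]]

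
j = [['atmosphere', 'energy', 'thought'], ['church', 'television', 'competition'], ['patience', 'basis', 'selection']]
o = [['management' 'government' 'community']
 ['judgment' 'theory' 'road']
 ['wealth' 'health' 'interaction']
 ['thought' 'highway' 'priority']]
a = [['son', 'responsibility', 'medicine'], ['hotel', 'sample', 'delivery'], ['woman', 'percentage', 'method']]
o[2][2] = 'interaction'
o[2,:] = ['wealth', 'health', 'interaction']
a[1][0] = 'hotel'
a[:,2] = ['medicine', 'delivery', 'method']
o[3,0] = 'thought'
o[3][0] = 'thought'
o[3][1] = 'highway'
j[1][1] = 'television'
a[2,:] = ['woman', 'percentage', 'method']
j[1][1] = 'television'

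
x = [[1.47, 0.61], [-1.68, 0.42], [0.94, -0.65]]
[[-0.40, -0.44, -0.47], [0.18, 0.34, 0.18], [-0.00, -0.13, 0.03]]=x@[[-0.17, -0.24, -0.19], [-0.24, -0.14, -0.32]]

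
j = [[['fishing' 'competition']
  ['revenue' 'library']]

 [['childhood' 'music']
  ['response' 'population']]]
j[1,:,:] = [['childhood', 'music'], ['response', 'population']]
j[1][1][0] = 'response'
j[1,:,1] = ['music', 'population']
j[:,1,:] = [['revenue', 'library'], ['response', 'population']]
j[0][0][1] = 'competition'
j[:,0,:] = [['fishing', 'competition'], ['childhood', 'music']]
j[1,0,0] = 'childhood'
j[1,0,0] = 'childhood'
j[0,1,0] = 'revenue'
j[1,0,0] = 'childhood'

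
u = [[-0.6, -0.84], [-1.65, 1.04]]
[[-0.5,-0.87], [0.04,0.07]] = u @ [[0.24, 0.42],[0.42, 0.73]]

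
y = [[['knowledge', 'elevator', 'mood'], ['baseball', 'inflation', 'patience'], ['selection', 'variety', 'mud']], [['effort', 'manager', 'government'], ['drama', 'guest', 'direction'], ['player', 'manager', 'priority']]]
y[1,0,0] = 'effort'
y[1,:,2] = ['government', 'direction', 'priority']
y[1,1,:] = ['drama', 'guest', 'direction']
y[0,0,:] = ['knowledge', 'elevator', 'mood']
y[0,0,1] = 'elevator'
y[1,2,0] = 'player'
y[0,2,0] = 'selection'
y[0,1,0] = 'baseball'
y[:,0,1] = ['elevator', 'manager']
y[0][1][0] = 'baseball'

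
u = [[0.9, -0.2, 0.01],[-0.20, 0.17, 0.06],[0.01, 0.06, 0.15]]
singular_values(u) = [0.95, 0.2, 0.07]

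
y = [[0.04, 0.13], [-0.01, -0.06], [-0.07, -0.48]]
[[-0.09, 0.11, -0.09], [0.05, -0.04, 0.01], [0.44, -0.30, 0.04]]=y @ [[1.24, 1.27, -3.61], [-1.09, 0.43, 0.44]]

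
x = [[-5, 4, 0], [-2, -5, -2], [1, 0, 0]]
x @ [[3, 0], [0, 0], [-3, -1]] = [[-15, 0], [0, 2], [3, 0]]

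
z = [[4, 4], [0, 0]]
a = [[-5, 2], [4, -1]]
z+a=[[-1, 6], [4, -1]]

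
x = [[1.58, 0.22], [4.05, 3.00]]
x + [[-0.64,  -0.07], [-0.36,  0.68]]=[[0.94, 0.15], [3.69, 3.68]]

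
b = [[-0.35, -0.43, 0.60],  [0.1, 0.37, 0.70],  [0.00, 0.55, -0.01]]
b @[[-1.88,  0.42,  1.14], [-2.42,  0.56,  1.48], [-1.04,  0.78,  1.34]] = [[1.07, 0.08, -0.23], [-1.81, 0.80, 1.6], [-1.32, 0.3, 0.80]]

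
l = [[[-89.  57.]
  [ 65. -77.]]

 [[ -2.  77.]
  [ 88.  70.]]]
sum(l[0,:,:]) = -44.0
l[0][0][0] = -89.0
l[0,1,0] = 65.0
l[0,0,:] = [-89.0, 57.0]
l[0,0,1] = 57.0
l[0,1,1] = -77.0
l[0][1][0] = 65.0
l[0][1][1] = -77.0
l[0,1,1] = -77.0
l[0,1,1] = -77.0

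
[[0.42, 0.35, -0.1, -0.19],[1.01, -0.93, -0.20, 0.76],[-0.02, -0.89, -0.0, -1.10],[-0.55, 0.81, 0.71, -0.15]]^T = [[0.42, 1.01, -0.02, -0.55], [0.35, -0.93, -0.89, 0.81], [-0.10, -0.2, -0.00, 0.71], [-0.19, 0.76, -1.10, -0.15]]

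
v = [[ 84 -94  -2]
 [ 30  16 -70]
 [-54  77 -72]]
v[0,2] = -2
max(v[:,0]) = 84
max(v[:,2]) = -2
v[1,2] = -70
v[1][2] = -70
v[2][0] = -54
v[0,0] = 84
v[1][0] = 30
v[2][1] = 77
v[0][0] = 84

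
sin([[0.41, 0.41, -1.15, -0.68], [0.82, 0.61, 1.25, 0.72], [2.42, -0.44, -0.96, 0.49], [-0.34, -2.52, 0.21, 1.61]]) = [[-0.34, -0.37, -2.00, -0.92], [1.46, 1.19, 2.17, 1.04], [3.63, -1.24, -1.73, 0.99], [1.85, -1.58, 0.58, 2.07]]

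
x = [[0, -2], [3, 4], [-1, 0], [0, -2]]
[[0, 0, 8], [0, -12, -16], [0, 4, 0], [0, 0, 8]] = x @ [[0, -4, 0], [0, 0, -4]]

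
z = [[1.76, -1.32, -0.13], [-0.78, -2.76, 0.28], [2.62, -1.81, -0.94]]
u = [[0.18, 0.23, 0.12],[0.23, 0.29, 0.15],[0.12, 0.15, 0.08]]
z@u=[[-0.0, 0.00, 0.0],[-0.74, -0.94, -0.49],[-0.06, -0.06, -0.03]]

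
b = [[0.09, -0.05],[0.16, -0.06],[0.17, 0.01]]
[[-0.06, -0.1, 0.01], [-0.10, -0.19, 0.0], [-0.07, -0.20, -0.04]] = b@[[-0.46, -1.20, -0.21],[0.46, -0.06, -0.62]]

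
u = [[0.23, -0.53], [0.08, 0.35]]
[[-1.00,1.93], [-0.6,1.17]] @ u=[[-0.08,1.21],[-0.04,0.73]]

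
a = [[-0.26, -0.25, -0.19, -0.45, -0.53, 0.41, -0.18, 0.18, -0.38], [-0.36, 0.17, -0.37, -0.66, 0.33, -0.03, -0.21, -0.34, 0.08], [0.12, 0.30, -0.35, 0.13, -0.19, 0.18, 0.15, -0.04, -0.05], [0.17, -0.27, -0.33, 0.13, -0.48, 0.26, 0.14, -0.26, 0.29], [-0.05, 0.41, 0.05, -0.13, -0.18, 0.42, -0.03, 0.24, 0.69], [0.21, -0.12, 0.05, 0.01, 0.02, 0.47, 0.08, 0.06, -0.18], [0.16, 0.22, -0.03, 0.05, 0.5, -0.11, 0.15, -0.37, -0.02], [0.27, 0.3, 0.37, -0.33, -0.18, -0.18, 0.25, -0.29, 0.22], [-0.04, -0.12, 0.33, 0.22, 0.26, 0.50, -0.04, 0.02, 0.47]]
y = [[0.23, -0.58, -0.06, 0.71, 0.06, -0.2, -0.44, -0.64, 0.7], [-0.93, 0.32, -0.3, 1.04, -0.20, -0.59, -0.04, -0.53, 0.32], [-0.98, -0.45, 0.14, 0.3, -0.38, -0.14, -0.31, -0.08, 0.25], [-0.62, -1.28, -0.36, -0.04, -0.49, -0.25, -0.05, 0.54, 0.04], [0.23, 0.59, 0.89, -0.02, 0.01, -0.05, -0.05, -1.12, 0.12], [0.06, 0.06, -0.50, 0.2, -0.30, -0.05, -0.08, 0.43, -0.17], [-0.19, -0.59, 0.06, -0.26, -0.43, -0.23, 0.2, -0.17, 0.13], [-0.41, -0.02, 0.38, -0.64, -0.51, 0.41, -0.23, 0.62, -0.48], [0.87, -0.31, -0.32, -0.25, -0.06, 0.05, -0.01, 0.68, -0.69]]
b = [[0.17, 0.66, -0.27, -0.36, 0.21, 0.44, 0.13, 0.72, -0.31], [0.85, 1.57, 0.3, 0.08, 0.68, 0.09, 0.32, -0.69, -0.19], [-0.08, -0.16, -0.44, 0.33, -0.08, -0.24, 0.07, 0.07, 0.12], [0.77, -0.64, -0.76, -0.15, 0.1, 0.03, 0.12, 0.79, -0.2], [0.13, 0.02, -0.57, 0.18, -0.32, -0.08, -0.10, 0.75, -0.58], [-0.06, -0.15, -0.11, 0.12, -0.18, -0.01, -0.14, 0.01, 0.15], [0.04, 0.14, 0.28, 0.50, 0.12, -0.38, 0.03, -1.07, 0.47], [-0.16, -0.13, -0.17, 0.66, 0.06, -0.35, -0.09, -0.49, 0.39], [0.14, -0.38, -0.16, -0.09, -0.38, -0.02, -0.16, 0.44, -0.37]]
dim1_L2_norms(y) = [1.43, 1.71, 1.27, 1.66, 1.57, 0.78, 0.88, 1.35, 1.4]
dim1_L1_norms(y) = [3.62, 4.27, 3.03, 3.67, 3.08, 1.85, 2.26, 3.7, 3.24]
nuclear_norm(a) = 6.46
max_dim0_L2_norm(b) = 1.94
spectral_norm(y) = 2.53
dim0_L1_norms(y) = [4.52, 4.2, 3.01, 3.46, 2.44, 1.97, 1.41, 4.81, 2.9]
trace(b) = -0.01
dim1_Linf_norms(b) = [0.72, 1.57, 0.44, 0.79, 0.75, 0.18, 1.07, 0.66, 0.44]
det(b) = 0.00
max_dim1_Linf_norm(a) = 0.69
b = a @ y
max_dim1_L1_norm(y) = 4.27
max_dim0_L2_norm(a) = 1.02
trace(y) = 0.74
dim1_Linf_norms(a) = [0.53, 0.66, 0.35, 0.48, 0.69, 0.47, 0.5, 0.37, 0.5]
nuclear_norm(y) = 9.38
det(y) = 0.00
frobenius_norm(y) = 4.12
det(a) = -0.00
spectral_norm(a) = 1.26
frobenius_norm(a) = 2.49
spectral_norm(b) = 2.60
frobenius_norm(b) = 3.71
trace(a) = 0.31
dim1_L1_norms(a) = [2.83, 2.55, 1.51, 2.33, 2.2, 1.2, 1.61, 2.39, 2.0]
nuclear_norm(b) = 7.70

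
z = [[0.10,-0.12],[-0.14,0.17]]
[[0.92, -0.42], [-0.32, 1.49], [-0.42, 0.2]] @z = [[0.15, -0.18],[-0.24, 0.29],[-0.07, 0.08]]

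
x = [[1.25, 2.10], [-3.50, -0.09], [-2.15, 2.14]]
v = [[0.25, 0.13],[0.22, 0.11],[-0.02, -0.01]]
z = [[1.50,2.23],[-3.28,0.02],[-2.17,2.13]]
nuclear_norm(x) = 7.28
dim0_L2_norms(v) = [0.33, 0.17]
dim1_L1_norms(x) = [3.35, 3.59, 4.29]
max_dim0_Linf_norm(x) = 3.5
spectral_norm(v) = 0.37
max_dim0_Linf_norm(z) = 3.28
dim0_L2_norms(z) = [4.21, 3.08]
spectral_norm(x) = 4.33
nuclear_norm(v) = 0.38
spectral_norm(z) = 4.23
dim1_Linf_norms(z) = [2.23, 3.28, 2.17]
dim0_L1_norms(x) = [6.9, 4.33]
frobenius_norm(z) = 5.22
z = v + x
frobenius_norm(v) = 0.37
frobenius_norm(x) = 5.24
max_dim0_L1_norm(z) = 6.95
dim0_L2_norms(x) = [4.29, 3.0]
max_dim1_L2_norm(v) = 0.28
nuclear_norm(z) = 7.28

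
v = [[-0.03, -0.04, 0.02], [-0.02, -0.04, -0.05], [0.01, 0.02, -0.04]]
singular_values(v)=[0.07, 0.07, 0.01]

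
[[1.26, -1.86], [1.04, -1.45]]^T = [[1.26, 1.04], [-1.86, -1.45]]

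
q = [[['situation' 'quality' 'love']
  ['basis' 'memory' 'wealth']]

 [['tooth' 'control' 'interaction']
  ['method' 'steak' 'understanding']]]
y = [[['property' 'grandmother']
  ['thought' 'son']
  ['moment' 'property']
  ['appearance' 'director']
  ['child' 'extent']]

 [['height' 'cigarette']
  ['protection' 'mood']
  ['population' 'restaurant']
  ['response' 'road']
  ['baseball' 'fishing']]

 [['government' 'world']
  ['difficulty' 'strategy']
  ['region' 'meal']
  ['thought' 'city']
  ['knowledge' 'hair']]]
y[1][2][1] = 'restaurant'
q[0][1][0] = 'basis'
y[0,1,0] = 'thought'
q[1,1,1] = 'steak'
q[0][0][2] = 'love'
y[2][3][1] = 'city'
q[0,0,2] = 'love'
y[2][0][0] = 'government'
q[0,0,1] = 'quality'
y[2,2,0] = 'region'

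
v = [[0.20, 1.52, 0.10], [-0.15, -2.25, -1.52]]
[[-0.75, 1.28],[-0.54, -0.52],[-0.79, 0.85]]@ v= [[-0.34, -4.02, -2.02], [-0.03, 0.35, 0.74], [-0.29, -3.11, -1.37]]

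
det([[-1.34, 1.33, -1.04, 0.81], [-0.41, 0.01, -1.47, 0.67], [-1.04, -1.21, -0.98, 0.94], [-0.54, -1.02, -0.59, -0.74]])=-4.377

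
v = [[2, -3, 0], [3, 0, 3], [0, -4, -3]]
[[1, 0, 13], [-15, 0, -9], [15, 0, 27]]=v @ [[-4, 0, 2], [-3, 0, -3], [-1, 0, -5]]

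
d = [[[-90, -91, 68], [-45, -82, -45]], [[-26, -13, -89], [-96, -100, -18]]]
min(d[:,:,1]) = -100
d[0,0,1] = -91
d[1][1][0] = -96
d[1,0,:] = [-26, -13, -89]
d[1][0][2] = -89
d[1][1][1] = -100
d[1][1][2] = -18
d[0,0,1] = -91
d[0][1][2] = -45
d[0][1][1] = -82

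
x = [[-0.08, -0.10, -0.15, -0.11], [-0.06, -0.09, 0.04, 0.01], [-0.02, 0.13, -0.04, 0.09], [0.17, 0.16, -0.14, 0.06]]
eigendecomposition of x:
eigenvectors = [[(-0.05-0.5j), (-0.05+0.5j), (0.25-0.45j), (0.25+0.45j)], [(0.15+0.17j), (0.15-0.17j), (0.51+0.1j), (0.51-0.1j)], [0.02+0.35j, (0.02-0.35j), (0.08-0.25j), 0.08+0.25j], [(-0.76+0j), (-0.76-0j), -0.63+0.00j, -0.63-0.00j]]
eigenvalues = [(0.04+0.14j), (0.04-0.14j), (-0.12+0.04j), (-0.12-0.04j)]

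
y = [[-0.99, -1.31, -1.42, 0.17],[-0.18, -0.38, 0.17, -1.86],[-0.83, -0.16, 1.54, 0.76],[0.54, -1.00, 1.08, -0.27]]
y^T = [[-0.99,-0.18,-0.83,0.54],[-1.31,-0.38,-0.16,-1.0],[-1.42,0.17,1.54,1.08],[0.17,-1.86,0.76,-0.27]]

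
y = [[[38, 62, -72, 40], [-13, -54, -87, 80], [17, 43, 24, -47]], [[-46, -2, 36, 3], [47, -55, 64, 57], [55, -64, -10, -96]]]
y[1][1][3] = 57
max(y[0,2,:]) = 43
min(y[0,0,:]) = -72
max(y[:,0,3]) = 40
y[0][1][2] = -87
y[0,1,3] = 80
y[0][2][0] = 17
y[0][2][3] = -47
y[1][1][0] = 47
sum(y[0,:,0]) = 42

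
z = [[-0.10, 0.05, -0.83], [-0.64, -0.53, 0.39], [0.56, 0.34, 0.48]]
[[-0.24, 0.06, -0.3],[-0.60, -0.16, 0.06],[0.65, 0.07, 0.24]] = z @[[0.93, 0.14, 0.18],[0.14, 0.08, -0.08],[0.18, -0.08, 0.34]]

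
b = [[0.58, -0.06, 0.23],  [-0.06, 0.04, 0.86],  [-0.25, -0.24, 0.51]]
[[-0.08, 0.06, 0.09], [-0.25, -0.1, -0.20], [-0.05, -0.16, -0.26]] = b@[[-0.06, 0.18, 0.28], [-0.33, 0.25, 0.32], [-0.28, -0.11, -0.23]]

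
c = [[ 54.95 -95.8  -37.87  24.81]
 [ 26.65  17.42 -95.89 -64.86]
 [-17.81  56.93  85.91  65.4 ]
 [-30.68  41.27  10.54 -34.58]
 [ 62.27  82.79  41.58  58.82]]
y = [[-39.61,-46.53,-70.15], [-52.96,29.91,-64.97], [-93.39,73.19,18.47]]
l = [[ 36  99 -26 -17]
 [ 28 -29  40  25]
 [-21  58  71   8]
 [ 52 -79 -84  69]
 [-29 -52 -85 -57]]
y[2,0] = -93.39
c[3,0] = -30.68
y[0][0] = -39.61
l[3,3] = 69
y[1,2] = -64.97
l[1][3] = 25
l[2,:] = [-21, 58, 71, 8]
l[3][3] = 69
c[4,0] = 62.27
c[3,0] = -30.68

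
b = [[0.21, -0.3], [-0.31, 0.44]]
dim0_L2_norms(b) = [0.37, 0.53]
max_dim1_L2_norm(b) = 0.54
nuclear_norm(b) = 0.65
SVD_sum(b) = [[0.21, -0.30],[-0.31, 0.44]] + [[-0.00, -0.00], [-0.00, -0.00]]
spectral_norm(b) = 0.65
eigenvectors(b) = [[-0.82, 0.56], [-0.58, -0.83]]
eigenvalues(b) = [-0.0, 0.65]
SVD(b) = [[-0.56,0.83],[0.83,0.56]] @ diag([0.6509985795230325, 0.0009216609972321936]) @ [[-0.58,0.82], [-0.82,-0.58]]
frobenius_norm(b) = 0.65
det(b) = -0.00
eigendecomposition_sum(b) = [[-0.0, -0.0], [-0.0, -0.00]] + [[0.21, -0.30],[-0.31, 0.44]]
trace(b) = 0.65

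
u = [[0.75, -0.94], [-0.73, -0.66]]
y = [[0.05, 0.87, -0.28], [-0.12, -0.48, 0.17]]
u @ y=[[0.15, 1.10, -0.37], [0.04, -0.32, 0.09]]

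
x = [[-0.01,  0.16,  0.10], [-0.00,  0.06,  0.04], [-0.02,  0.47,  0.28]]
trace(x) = 0.33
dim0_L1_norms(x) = [0.03, 0.69, 0.42]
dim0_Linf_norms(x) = [0.02, 0.47, 0.28]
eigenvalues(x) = [(0.34+0j), (-0.01+0j), (-0.01-0j)]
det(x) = 0.00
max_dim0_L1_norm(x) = 0.69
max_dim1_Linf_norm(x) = 0.47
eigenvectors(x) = [[-0.33+0.00j, (-0.11-0.58j), -0.11+0.58j], [(-0.13+0j), (-0.42-0.02j), -0.42+0.02j], [-0.94+0.00j, 0.69+0.00j, 0.69-0.00j]]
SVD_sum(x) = [[-0.01, 0.16, 0.1], [-0.00, 0.06, 0.04], [-0.02, 0.47, 0.28]] + [[-0.0, -0.0, 0.0], [-0.0, -0.00, 0.0], [0.0, 0.0, -0.00]] + [[-0.0, 0.00, -0.0],[0.0, -0.00, 0.00],[0.00, -0.0, 0.0]]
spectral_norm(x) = 0.58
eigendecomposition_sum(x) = [[(-0.01+0j), (0.16+0j), (0.1-0j)], [(-0+0j), 0.07+0.00j, (0.04-0j)], [(-0.02+0j), (0.46+0j), 0.28-0.00j]] + [[(-0+0j), (-0-0j), -0j], [0j, (-0-0j), -0j], [(-0-0j), -0j, 0j]] + [[(-0-0j), (-0+0j), 0j], [0.00-0.00j, -0.00+0.00j, 0j], [-0.00+0.00j, 0j, -0j]]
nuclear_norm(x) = 0.59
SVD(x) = [[-0.32, -0.75, -0.58], [-0.12, -0.58, 0.81], [-0.94, 0.33, 0.09]] @ diag([0.5835730060195763, 0.005169599099764751, 0.003977673996614942]) @ [[0.04, -0.86, -0.51], [0.15, 0.51, -0.84], [0.99, -0.05, 0.15]]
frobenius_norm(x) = 0.58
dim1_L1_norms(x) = [0.27, 0.1, 0.77]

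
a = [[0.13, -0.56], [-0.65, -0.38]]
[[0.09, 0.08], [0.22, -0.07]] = a@ [[-0.21,0.17], [-0.21,-0.10]]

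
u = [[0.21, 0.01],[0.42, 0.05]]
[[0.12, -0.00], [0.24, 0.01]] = u @ [[0.57, -0.04], [-0.04, 0.62]]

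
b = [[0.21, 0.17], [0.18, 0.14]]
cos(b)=[[0.96, -0.03], [-0.03, 0.98]]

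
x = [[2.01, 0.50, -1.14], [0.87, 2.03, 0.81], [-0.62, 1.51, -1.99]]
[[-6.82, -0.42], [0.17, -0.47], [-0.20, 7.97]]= x @ [[-2.73, -1.88],[0.67, 1.49],[1.46, -2.29]]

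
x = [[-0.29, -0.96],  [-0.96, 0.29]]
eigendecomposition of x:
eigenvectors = [[-0.8, 0.6], [-0.6, -0.8]]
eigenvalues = [-1.0, 1.0]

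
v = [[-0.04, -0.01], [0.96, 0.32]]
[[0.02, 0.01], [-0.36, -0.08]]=v @[[-0.62,-0.57], [0.72,1.46]]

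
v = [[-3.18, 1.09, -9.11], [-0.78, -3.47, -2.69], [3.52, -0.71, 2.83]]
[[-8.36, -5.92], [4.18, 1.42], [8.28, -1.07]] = v @[[2.00, -1.28],[-1.67, -0.89],[0.02, 0.99]]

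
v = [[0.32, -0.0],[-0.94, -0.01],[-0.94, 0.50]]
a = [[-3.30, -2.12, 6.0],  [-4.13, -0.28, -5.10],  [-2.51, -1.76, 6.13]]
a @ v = [[-4.70, 3.02], [3.74, -2.55], [-4.91, 3.08]]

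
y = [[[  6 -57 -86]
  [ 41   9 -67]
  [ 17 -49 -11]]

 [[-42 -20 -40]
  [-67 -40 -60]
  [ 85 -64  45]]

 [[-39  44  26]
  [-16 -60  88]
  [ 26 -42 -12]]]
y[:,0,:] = [[6, -57, -86], [-42, -20, -40], [-39, 44, 26]]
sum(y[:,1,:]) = -172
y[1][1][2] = -60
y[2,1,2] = 88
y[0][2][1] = -49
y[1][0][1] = -20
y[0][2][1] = -49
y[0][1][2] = -67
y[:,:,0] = [[6, 41, 17], [-42, -67, 85], [-39, -16, 26]]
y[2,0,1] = 44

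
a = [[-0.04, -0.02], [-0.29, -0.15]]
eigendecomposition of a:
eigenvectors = [[0.46,0.13], [-0.89,0.99]]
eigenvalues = [-0.0, -0.19]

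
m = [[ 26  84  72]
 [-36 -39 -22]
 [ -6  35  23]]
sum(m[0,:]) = 182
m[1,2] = -22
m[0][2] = 72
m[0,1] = 84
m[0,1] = 84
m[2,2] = 23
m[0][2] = 72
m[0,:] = [26, 84, 72]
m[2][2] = 23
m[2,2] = 23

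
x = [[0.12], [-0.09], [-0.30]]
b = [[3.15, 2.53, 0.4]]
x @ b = [[0.38, 0.30, 0.05], [-0.28, -0.23, -0.04], [-0.94, -0.76, -0.12]]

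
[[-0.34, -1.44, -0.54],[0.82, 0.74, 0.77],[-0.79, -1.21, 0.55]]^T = [[-0.34, 0.82, -0.79], [-1.44, 0.74, -1.21], [-0.54, 0.77, 0.55]]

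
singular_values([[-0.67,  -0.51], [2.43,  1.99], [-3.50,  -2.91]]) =[5.59, 0.04]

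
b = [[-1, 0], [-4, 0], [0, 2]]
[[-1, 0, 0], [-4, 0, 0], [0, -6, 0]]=b @ [[1, 0, 0], [0, -3, 0]]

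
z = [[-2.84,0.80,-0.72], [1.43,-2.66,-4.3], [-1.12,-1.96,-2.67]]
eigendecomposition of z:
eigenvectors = [[0.28,  0.88,  -0.11], [0.79,  -0.42,  0.84], [-0.54,  0.22,  0.53]]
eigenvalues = [0.79, -3.4, -5.55]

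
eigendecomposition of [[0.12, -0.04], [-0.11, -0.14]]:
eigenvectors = [[0.93, 0.14], [-0.37, 0.99]]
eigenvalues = [0.14, -0.16]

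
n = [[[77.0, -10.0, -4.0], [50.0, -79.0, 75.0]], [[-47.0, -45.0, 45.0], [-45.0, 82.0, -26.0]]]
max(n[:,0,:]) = 77.0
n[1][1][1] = 82.0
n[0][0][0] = 77.0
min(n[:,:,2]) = -26.0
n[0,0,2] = -4.0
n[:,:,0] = [[77.0, 50.0], [-47.0, -45.0]]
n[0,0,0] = 77.0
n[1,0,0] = -47.0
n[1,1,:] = [-45.0, 82.0, -26.0]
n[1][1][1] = 82.0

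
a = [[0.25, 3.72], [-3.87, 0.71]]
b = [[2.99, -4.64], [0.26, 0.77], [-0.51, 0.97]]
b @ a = [[18.70, 7.83], [-2.91, 1.51], [-3.88, -1.21]]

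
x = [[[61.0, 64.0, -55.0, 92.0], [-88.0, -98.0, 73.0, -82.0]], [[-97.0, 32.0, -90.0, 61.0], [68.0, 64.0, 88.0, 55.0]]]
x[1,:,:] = [[-97.0, 32.0, -90.0, 61.0], [68.0, 64.0, 88.0, 55.0]]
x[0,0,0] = 61.0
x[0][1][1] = -98.0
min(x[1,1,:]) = 55.0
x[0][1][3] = -82.0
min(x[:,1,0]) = -88.0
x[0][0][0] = 61.0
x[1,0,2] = -90.0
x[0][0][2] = -55.0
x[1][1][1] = 64.0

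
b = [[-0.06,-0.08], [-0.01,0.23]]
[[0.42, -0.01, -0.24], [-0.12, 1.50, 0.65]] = b@[[-5.97,-8.09,0.18], [-0.79,6.15,2.85]]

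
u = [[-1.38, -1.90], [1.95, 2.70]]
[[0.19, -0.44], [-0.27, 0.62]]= u @ [[0.04, 0.0], [-0.13, 0.23]]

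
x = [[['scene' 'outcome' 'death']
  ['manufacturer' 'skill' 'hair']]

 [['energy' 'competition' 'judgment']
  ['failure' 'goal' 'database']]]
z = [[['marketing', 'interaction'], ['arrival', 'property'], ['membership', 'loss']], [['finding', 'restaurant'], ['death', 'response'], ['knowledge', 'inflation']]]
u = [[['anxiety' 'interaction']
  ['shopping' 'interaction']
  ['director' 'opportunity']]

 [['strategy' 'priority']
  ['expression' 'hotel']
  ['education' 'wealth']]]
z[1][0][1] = 'restaurant'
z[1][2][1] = 'inflation'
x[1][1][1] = 'goal'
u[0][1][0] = 'shopping'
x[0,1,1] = 'skill'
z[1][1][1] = 'response'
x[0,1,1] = 'skill'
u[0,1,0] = 'shopping'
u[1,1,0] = 'expression'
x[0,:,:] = [['scene', 'outcome', 'death'], ['manufacturer', 'skill', 'hair']]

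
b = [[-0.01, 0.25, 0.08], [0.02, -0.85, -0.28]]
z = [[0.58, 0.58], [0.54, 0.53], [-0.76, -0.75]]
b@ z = [[0.07, 0.07], [-0.23, -0.23]]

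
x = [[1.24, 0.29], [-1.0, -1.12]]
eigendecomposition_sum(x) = [[1.18, 0.15], [-0.53, -0.07]] + [[0.06, 0.14], [-0.47, -1.05]]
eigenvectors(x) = [[0.91, -0.13], [-0.41, 0.99]]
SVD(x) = [[-0.63, 0.77], [0.77, 0.63]] @ diag([1.8800285746481378, 0.5844592017467869]) @ [[-0.83,-0.56], [0.56,-0.83]]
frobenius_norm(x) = 1.97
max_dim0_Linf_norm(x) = 1.24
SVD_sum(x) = [[0.99, 0.67], [-1.21, -0.81]] + [[0.25,  -0.38], [0.21,  -0.31]]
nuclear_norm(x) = 2.46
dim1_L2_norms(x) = [1.27, 1.5]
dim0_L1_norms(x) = [2.24, 1.41]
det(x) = -1.10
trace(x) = 0.12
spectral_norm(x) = 1.88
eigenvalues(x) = [1.11, -0.99]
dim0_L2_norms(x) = [1.59, 1.16]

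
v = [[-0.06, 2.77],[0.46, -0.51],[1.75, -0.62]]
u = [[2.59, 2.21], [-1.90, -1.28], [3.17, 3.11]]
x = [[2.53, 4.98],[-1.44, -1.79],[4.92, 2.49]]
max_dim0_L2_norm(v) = 2.88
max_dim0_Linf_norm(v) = 2.77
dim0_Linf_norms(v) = [1.75, 2.77]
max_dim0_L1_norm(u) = 7.66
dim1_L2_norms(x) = [5.59, 2.3, 5.51]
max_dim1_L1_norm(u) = 6.28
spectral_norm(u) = 6.03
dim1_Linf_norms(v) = [2.77, 0.51, 1.75]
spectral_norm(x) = 7.80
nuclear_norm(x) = 10.25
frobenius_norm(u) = 6.05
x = u + v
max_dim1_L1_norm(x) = 7.51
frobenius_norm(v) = 3.41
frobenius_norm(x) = 8.18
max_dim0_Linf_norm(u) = 3.17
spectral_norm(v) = 2.95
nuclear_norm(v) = 4.65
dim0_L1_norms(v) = [2.27, 3.9]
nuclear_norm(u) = 6.42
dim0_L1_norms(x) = [8.89, 9.26]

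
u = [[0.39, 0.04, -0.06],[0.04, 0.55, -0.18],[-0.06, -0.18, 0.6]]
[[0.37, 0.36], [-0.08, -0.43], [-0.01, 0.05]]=u@[[0.98, 0.99], [-0.21, -0.89], [0.02, -0.09]]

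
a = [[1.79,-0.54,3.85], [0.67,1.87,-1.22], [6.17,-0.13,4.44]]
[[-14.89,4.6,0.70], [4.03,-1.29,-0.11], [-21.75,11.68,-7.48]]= a @ [[-1.17, 1.69, -2.22], [0.45, -1.13, 1.68], [-3.26, 0.25, 1.45]]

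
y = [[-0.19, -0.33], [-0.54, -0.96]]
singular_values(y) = [1.17, 0.0]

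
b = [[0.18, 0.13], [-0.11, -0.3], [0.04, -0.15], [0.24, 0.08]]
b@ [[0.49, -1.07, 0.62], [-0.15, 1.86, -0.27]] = [[0.07, 0.05, 0.08], [-0.01, -0.44, 0.01], [0.04, -0.32, 0.07], [0.11, -0.11, 0.13]]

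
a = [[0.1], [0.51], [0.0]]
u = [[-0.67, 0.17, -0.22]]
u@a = [[0.02]]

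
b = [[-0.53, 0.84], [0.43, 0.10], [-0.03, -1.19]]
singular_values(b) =[1.49, 0.62]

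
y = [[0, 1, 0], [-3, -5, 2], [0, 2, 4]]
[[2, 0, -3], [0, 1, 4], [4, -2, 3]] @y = [[0, -4, -12], [-3, 3, 18], [6, 20, 8]]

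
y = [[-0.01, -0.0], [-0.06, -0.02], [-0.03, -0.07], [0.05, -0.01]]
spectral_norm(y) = 0.10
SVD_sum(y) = [[-0.01, -0.00], [-0.05, -0.04], [-0.05, -0.04], [0.03, 0.02]] + [[-0.0, 0.0], [-0.01, 0.02], [0.02, -0.03], [0.02, -0.03]]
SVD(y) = [[-0.08, -0.1], [-0.63, -0.34], [-0.69, 0.67], [0.36, 0.66]] @ diag([0.09579235344055341, 0.05765262372451139]) @ [[0.80, 0.6], [0.6, -0.8]]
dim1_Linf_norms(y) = [0.01, 0.06, 0.07, 0.05]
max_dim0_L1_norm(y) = 0.15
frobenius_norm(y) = 0.11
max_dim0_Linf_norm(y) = 0.07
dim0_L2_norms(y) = [0.08, 0.07]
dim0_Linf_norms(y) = [0.06, 0.07]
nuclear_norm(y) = 0.15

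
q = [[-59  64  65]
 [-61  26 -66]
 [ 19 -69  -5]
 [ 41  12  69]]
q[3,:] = [41, 12, 69]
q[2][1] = -69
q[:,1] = [64, 26, -69, 12]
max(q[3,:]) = 69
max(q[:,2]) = 69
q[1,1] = 26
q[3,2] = 69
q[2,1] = -69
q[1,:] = [-61, 26, -66]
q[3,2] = 69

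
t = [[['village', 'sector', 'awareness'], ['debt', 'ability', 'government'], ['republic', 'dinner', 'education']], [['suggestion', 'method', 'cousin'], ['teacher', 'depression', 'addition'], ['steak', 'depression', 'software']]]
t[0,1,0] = 'debt'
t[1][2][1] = 'depression'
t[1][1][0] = 'teacher'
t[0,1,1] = 'ability'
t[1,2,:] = ['steak', 'depression', 'software']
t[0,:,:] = [['village', 'sector', 'awareness'], ['debt', 'ability', 'government'], ['republic', 'dinner', 'education']]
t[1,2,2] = 'software'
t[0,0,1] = 'sector'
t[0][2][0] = 'republic'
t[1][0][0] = 'suggestion'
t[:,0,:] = [['village', 'sector', 'awareness'], ['suggestion', 'method', 'cousin']]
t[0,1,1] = 'ability'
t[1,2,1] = 'depression'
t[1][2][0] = 'steak'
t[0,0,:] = ['village', 'sector', 'awareness']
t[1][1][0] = 'teacher'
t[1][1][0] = 'teacher'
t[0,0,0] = 'village'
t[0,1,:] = ['debt', 'ability', 'government']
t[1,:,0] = ['suggestion', 'teacher', 'steak']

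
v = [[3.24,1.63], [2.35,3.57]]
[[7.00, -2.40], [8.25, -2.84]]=v@[[1.49, -0.51], [1.33, -0.46]]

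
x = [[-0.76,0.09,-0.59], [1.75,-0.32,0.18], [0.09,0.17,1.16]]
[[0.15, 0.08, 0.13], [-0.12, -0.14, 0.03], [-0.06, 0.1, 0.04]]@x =[[0.04,0.01,0.08], [-0.15,0.04,0.08], [0.22,-0.03,0.10]]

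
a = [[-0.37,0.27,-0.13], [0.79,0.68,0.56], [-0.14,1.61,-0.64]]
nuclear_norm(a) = 3.17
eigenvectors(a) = [[-0.08,-0.66,0.23],[-0.76,0.11,-0.35],[-0.65,0.74,0.91]]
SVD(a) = [[0.16, -0.29, -0.95], [0.29, 0.93, -0.23], [0.94, -0.24, 0.23]] @ diag([1.8196480898073297, 1.1372573178884735, 0.20886986898462712]) @ [[0.02, 0.97, -0.25], [0.77, 0.14, 0.63], [0.64, -0.21, -0.74]]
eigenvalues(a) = [1.24, -0.27, -1.29]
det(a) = 0.43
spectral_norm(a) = 1.82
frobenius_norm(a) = 2.16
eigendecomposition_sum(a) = [[0.05, 0.1, 0.03], [0.45, 0.97, 0.26], [0.39, 0.83, 0.22]] + [[-0.22, -0.02, 0.05],[0.04, 0.0, -0.01],[0.25, 0.02, -0.05]] + [[-0.20, 0.19, -0.20], [0.30, -0.29, 0.31], [-0.77, 0.76, -0.81]]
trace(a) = -0.33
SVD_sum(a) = [[0.01, 0.28, -0.07],[0.01, 0.52, -0.13],[0.04, 1.66, -0.43]] + [[-0.25,-0.05,-0.20],[0.81,0.15,0.66],[-0.21,-0.04,-0.17]] + [[-0.13, 0.04, 0.15], [-0.03, 0.01, 0.04], [0.03, -0.01, -0.04]]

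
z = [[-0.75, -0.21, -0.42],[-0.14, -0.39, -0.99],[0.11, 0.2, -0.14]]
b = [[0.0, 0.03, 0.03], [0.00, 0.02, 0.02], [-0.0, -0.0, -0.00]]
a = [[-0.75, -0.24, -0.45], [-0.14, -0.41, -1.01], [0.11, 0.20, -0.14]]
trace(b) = 0.02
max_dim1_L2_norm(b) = 0.04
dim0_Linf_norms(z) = [0.75, 0.39, 0.99]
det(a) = -0.17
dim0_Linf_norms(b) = [0.0, 0.03, 0.03]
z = b + a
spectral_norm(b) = 0.05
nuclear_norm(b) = 0.05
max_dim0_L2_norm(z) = 1.08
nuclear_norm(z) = 2.09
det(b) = 0.00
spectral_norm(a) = 1.30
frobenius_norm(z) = 1.42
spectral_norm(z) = 1.26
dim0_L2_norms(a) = [0.77, 0.52, 1.11]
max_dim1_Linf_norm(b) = 0.03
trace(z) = -1.28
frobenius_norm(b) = 0.05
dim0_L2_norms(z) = [0.77, 0.49, 1.08]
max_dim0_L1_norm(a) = 1.6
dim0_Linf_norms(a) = [0.75, 0.41, 1.01]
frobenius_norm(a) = 1.45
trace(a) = -1.30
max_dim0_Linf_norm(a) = 1.01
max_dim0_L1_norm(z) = 1.55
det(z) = -0.17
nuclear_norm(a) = 2.12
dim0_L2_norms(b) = [0.0, 0.04, 0.04]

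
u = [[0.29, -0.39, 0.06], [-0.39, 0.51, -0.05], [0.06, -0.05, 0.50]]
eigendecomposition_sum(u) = [[-0.0, -0.0, 0.0], [-0.00, -0.0, 0.0], [0.0, 0.00, -0.0]] + [[0.29, -0.38, 0.11], [-0.38, 0.49, -0.15], [0.11, -0.15, 0.04]] + [[0.01, -0.01, -0.05],[-0.01, 0.02, 0.1],[-0.05, 0.1, 0.46]]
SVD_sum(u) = [[0.29, -0.38, 0.11], [-0.38, 0.49, -0.15], [0.11, -0.15, 0.04]] + [[0.01, -0.01, -0.05], [-0.01, 0.02, 0.10], [-0.05, 0.10, 0.46]] + [[-0.0, -0.00, 0.00], [-0.00, -0.00, 0.00], [0.0, 0.00, -0.0]]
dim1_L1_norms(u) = [0.74, 0.95, 0.61]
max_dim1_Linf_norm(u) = 0.51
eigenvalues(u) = [-0.01, 0.82, 0.48]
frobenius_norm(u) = 0.95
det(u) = -0.00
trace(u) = 1.30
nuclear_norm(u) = 1.31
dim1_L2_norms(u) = [0.49, 0.64, 0.51]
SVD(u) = [[-0.59,0.11,-0.8], [0.77,-0.20,-0.6], [-0.23,-0.97,0.04]] @ diag([0.8231483122060149, 0.482693207697811, 0.0058415199038260885]) @ [[-0.59,0.77,-0.23], [0.11,-0.20,-0.97], [0.80,0.60,-0.04]]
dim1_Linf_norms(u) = [0.39, 0.51, 0.5]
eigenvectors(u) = [[-0.80, -0.59, -0.11],[-0.60, 0.77, 0.20],[0.04, -0.23, 0.97]]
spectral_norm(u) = 0.82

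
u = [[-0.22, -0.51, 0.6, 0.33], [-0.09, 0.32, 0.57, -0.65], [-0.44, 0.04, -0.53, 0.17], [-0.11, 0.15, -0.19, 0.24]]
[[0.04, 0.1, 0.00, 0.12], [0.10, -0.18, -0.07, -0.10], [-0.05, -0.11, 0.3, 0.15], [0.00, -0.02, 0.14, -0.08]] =u@[[-0.04, 0.27, -0.48, -0.25], [0.12, -0.16, 0.2, -0.55], [0.14, 0.03, -0.1, -0.21], [0.03, 0.18, 0.18, -0.27]]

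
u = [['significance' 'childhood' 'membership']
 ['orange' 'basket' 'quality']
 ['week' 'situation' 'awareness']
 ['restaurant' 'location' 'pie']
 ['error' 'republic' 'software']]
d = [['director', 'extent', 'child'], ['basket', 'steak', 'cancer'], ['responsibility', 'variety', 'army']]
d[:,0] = ['director', 'basket', 'responsibility']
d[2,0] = 'responsibility'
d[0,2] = 'child'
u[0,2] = 'membership'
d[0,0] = 'director'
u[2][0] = 'week'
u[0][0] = 'significance'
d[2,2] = 'army'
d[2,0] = 'responsibility'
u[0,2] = 'membership'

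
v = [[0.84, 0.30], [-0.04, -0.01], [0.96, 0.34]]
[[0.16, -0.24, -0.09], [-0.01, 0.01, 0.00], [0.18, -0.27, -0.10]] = v@ [[0.14, -0.21, -0.08],  [0.14, -0.21, -0.08]]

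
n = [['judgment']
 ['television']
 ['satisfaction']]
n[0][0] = 'judgment'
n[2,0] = 'satisfaction'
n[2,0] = 'satisfaction'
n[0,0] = 'judgment'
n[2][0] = 'satisfaction'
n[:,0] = ['judgment', 'television', 'satisfaction']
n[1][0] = 'television'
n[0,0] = 'judgment'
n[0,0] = 'judgment'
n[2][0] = 'satisfaction'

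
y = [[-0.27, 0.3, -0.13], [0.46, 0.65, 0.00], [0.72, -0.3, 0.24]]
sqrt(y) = [[0.09+0.74j, (0.24-0.19j), -0.02+0.21j], [0.30-0.40j, (0.79+0.11j), (-0.07-0.1j)], [(-0.04-1.37j), (-0.12+0.37j), (0.01-0.3j)]]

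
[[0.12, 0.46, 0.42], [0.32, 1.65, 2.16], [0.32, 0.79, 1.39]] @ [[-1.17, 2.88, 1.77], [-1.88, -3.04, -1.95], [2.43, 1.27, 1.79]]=[[0.02, -0.52, 0.07],[1.77, -1.35, 1.22],[1.52, 0.29, 1.51]]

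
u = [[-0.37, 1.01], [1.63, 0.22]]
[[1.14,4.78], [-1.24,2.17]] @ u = [[7.37, 2.2], [4.00, -0.78]]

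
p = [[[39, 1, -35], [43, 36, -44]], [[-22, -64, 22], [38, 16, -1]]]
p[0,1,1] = 36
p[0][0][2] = -35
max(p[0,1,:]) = 43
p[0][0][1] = 1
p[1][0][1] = -64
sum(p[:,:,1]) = -11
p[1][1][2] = -1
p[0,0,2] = -35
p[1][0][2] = 22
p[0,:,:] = [[39, 1, -35], [43, 36, -44]]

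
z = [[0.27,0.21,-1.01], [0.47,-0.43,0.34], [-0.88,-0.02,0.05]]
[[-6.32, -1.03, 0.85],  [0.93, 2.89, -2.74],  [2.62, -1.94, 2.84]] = z @ [[-2.65, 2.33, -3.34], [-0.81, -3.44, 1.61], [5.38, 0.93, -1.40]]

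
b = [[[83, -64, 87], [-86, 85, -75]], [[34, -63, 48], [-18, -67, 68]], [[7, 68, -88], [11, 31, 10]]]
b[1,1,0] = -18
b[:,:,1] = [[-64, 85], [-63, -67], [68, 31]]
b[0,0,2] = 87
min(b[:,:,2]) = -88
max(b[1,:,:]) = 68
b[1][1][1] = -67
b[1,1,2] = 68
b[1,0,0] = 34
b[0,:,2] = [87, -75]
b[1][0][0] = 34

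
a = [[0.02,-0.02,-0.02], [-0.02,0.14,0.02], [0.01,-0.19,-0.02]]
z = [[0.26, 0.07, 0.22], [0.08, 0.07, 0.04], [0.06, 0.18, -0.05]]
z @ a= [[0.01, -0.04, -0.01],  [0.0, 0.0, -0.0],  [-0.00, 0.03, 0.0]]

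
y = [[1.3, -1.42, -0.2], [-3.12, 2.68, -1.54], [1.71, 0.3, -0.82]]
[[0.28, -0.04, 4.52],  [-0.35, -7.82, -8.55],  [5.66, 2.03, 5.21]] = y@[[2.47,  2.44,  2.70], [2.2,  1.8,  -0.58], [-0.95,  3.27,  -0.93]]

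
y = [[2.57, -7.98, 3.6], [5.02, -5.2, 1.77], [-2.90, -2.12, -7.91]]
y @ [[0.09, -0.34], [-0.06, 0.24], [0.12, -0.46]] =[[1.14, -4.44], [0.98, -3.77], [-1.08, 4.12]]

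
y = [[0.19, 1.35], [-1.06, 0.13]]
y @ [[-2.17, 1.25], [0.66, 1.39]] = [[0.48, 2.11], [2.39, -1.14]]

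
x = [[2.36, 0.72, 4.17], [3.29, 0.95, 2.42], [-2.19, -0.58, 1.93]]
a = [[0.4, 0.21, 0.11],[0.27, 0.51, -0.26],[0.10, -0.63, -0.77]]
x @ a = [[1.56, -1.76, -3.14], [1.81, -0.35, -1.75], [-0.84, -1.97, -1.58]]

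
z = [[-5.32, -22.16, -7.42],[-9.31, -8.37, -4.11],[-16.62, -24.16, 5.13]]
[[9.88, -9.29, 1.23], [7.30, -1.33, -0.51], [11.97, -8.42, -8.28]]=z@[[-0.44, -0.28, 0.23],  [-0.25, 0.52, 0.07],  [-0.27, -0.10, -0.54]]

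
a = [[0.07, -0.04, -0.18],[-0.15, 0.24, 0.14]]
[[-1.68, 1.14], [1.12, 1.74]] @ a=[[-0.29, 0.34, 0.46], [-0.18, 0.37, 0.04]]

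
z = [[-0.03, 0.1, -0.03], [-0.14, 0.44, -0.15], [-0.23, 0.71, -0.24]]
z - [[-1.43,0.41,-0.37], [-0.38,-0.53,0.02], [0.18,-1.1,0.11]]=[[1.40, -0.31, 0.34], [0.24, 0.97, -0.17], [-0.41, 1.81, -0.35]]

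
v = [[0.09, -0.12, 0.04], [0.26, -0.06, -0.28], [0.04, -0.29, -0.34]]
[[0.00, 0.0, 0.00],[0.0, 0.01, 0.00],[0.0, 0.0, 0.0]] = v @[[0.01,  0.01,  -0.00], [0.00,  0.0,  -0.00], [-0.00,  -0.01,  0.0]]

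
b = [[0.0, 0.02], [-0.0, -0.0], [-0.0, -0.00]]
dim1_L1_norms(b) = [0.02, 0.0, 0.0]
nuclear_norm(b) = 0.02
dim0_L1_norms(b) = [0.0, 0.02]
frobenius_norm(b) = 0.02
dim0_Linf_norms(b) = [0.0, 0.02]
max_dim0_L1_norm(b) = 0.02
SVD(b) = [[1.0, 0.00], [0.00, 1.00], [0.00, 0.0]] @ diag([0.02, -0.0]) @ [[0.0, 1.00],[-1.00, 0.00]]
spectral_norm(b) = 0.02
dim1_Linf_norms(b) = [0.02, 0.0, 0.0]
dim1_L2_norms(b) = [0.02, 0.0, 0.0]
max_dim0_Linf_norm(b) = 0.02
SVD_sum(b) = [[0.0, 0.02], [0.0, 0.0], [0.00, 0.00]] + [[-0.0, -0.00], [0.0, -0.0], [-0.00, -0.0]]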